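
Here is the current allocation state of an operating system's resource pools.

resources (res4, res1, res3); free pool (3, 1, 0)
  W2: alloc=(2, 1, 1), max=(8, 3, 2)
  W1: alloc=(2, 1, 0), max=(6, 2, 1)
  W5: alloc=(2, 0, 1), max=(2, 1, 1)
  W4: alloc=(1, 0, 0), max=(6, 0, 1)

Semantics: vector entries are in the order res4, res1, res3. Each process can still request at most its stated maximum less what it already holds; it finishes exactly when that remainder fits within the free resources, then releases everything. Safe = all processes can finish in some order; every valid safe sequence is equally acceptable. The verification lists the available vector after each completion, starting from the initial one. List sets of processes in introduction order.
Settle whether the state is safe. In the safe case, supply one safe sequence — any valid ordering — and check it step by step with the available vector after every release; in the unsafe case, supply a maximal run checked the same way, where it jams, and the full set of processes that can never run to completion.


SAFE. One safe sequence: W5, W4, W1, W2.
Key observation: reading the order forward, W5 is the first process whose need (0, 1, 0) meets the free pool (3, 1, 0) exactly on a resource it requests.
Verifying each step:
  pool = (3, 1, 0)
  W5 needs (0, 1, 0) <= (3, 1, 0) -> finishes; pool += (2, 0, 1) = (5, 1, 1)
  W4 needs (5, 0, 1) <= (5, 1, 1) -> finishes; pool += (1, 0, 0) = (6, 1, 1)
  W1 needs (4, 1, 1) <= (6, 1, 1) -> finishes; pool += (2, 1, 0) = (8, 2, 1)
  W2 needs (6, 2, 1) <= (8, 2, 1) -> finishes; pool += (2, 1, 1) = (10, 3, 2)


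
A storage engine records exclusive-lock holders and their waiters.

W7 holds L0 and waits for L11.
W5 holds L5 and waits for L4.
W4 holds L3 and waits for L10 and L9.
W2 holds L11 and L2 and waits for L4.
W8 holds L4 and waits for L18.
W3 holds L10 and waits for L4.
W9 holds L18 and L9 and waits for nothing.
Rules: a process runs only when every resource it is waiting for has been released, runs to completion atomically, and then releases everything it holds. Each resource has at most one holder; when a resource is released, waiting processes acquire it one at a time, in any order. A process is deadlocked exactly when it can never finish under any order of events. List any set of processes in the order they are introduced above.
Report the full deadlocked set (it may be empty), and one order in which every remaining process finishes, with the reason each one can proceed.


No process is deadlocked.
Key observation: every chain of waits terminates; starting from the processes that wait on nothing, all the rest unlock in turn.
The rest can finish in the order W9, W8, W3, W2, W4, W5, W7.
Check, step by step:
  W9: no waits; runs immediately, freeing L18 and L9
  W8 waits on L18 — all released -> runs and releases L4
  W3 waits on L4 — all released -> runs and releases L10
  W2 waits on L4 — all released -> runs and releases L11 and L2
  W4 waits on L10 and L9 — all released -> runs and releases L3
  W5 waits on L4 — all released -> runs and releases L5
  W7 waits on L11 — all released -> runs and releases L0


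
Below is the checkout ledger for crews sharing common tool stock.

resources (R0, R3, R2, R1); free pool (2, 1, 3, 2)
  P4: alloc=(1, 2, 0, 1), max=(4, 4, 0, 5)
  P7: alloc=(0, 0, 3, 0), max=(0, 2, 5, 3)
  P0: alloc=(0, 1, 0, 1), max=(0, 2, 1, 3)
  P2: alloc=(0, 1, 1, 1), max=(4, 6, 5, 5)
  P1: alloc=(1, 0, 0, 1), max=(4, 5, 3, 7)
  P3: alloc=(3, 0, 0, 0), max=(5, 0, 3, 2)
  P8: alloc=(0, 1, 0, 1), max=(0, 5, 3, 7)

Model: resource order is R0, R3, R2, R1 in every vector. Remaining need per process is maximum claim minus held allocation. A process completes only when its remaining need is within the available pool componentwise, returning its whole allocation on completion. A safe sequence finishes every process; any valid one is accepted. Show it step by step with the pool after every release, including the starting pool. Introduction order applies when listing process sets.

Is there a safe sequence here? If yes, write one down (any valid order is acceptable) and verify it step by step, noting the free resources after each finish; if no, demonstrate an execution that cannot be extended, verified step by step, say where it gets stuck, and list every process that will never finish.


The state is UNSAFE.
Key observation: once P0, P7, P3 finish, the pool peaks at (5, 2, 6, 3) — and every remaining process still needs more R1 than that.
The run P0, P7, P3 cannot be extended any further. Walking it through:
  pool = (2, 1, 3, 2)
  P0 needs (0, 1, 1, 2) <= (2, 1, 3, 2) -> finishes; pool += (0, 1, 0, 1) = (2, 2, 3, 3)
  P7 needs (0, 2, 2, 3) <= (2, 2, 3, 3) -> finishes; pool += (0, 0, 3, 0) = (2, 2, 6, 3)
  P3 needs (2, 0, 3, 2) <= (2, 2, 6, 3) -> finishes; pool += (3, 0, 0, 0) = (5, 2, 6, 3)
  P4 still needs (3, 2, 0, 4) but only (5, 2, 6, 3) is free — short on R1
  P2 still needs (4, 5, 4, 4) but only (5, 2, 6, 3) is free — short on R3 and R1
  P1 still needs (3, 5, 3, 6) but only (5, 2, 6, 3) is free — short on R3 and R1
  P8 still needs (0, 4, 3, 6) but only (5, 2, 6, 3) is free — short on R3 and R1
Processes that can never finish: P4, P2, P1 and P8.


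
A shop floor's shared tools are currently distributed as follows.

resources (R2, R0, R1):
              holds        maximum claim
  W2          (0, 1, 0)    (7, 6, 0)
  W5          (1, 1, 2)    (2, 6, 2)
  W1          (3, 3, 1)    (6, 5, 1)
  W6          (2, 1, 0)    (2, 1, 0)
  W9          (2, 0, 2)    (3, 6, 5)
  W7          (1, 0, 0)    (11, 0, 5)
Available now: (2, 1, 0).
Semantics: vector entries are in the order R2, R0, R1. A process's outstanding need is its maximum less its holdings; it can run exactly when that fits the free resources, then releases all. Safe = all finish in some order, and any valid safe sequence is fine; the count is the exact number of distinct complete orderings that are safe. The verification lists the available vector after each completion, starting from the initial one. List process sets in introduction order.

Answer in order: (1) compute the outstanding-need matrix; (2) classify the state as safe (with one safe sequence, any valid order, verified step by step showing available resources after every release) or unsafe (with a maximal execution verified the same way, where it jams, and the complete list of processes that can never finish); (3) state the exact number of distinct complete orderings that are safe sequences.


(1) Outstanding need per process (order R2, R0, R1):
  W2: (7, 5, 0)
  W5: (1, 5, 0)
  W1: (3, 2, 0)
  W6: (0, 0, 0)
  W9: (1, 6, 3)
  W7: (10, 0, 5)
(2) SAFE — a valid safe sequence is W6, W1, W2, W5, W9, W7.
Key observation: the order's first zero-slack moment is W1 ((3, 2, 0) needed, (4, 2, 0) free — a requested resource with nothing to spare).
Check, step by step:
  pool = (2, 1, 0)
  run W6 (needs (0, 0, 0), free (2, 1, 0)); after release of (2, 1, 0) the pool is (4, 2, 0)
  run W1 (needs (3, 2, 0), free (4, 2, 0)); after release of (3, 3, 1) the pool is (7, 5, 1)
  run W2 (needs (7, 5, 0), free (7, 5, 1)); after release of (0, 1, 0) the pool is (7, 6, 1)
  run W5 (needs (1, 5, 0), free (7, 6, 1)); after release of (1, 1, 2) the pool is (8, 7, 3)
  run W9 (needs (1, 6, 3), free (8, 7, 3)); after release of (2, 0, 2) the pool is (10, 7, 5)
  run W7 (needs (10, 0, 5), free (10, 7, 5)); after release of (1, 0, 0) the pool is (11, 7, 5)
(3) Precisely 4 of the possible complete orderings are safe sequences.


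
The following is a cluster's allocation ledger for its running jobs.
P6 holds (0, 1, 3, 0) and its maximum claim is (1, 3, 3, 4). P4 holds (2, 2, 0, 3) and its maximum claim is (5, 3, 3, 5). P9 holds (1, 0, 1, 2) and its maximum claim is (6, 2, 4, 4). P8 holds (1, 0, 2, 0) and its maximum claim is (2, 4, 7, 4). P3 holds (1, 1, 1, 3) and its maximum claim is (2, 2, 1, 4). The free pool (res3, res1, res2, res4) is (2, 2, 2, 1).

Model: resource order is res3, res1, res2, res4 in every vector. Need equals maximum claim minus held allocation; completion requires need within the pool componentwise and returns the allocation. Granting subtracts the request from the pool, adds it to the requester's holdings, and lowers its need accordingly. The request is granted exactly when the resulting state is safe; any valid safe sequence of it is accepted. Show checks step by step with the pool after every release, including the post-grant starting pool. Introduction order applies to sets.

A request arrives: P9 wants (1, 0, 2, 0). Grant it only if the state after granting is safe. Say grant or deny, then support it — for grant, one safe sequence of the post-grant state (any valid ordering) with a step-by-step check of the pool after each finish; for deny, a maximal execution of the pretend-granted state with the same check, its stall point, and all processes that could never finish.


DENY — the pretend-granted state is unsafe.
Key observation: after P3, P6 the pool peaks at (2, 4, 4, 4), and each blocked process is short somewhere: P4 on res3; P9 on res3; P8 on res2.
After a pretend grant, a maximal execution: P3, P6 — then nothing else fits. Check, step by step:
  pool = (1, 2, 0, 1)
  run P3 (needs (1, 1, 0, 1), free (1, 2, 0, 1)); after release of (1, 1, 1, 3) the pool is (2, 3, 1, 4)
  run P6 (needs (1, 2, 0, 4), free (2, 3, 1, 4)); after release of (0, 1, 3, 0) the pool is (2, 4, 4, 4)
  P4 cannot run: need (3, 1, 3, 2) vs free (2, 4, 4, 4) (insufficient res3)
  P9 cannot run: need (4, 2, 1, 2) vs free (2, 4, 4, 4) (insufficient res3)
  P8 cannot run: need (1, 4, 5, 4) vs free (2, 4, 4, 4) (insufficient res2)
Processes that could never finish after the grant: P4, P9 and P8.


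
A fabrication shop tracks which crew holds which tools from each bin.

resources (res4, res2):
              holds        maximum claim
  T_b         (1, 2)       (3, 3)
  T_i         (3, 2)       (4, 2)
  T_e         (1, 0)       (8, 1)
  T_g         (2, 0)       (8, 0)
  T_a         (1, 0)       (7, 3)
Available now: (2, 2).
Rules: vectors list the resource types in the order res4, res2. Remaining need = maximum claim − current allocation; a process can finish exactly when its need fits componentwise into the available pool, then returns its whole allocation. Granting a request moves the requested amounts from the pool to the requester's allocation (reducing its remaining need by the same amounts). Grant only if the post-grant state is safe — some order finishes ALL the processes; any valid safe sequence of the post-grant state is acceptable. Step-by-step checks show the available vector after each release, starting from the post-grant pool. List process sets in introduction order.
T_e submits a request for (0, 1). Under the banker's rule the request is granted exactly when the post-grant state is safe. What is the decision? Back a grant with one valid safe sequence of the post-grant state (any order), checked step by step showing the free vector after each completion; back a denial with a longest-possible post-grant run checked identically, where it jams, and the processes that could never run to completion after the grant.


GRANT: granting preserves safety; a valid post-grant sequence is T_i, T_b, T_g, T_e, T_a.
Key observation: even at the reduced pool (2, 1), T_i fits immediately, so safety survives the grant.
Check on the post-grant state, step by step:
  pool = (2, 1)
  run T_i (needs (1, 0), free (2, 1)); after release of (3, 2) the pool is (5, 3)
  run T_b (needs (2, 1), free (5, 3)); after release of (1, 2) the pool is (6, 5)
  run T_g (needs (6, 0), free (6, 5)); after release of (2, 0) the pool is (8, 5)
  run T_e (needs (7, 0), free (8, 5)); after release of (1, 1) the pool is (9, 6)
  run T_a (needs (6, 3), free (9, 6)); after release of (1, 0) the pool is (10, 6)


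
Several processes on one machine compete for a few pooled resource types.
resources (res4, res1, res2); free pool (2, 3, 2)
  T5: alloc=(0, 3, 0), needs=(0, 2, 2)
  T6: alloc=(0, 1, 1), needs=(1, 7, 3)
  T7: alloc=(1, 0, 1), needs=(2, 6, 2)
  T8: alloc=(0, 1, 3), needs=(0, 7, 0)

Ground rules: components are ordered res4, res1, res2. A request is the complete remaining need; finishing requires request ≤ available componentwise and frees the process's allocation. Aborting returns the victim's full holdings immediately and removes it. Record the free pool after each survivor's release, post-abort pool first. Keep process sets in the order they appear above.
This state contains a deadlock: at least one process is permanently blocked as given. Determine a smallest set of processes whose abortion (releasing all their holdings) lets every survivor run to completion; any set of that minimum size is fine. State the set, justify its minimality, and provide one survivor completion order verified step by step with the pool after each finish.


The answer: abort T6.
Key observation: T8 could never have finished before the abort; with (0, 1, 1) returned by T6, it fits at step 2.
No smaller set exists: with zero aborts the deadlock remains.
The survivors complete as T5, T8, T7. Check, step by step (starting from the post-abort pool):
  pool = (2, 4, 3)
  run T5 (needs (0, 2, 2), free (2, 4, 3)); after release of (0, 3, 0) the pool is (2, 7, 3)
  run T8 (needs (0, 7, 0), free (2, 7, 3)); after release of (0, 1, 3) the pool is (2, 8, 6)
  run T7 (needs (2, 6, 2), free (2, 8, 6)); after release of (1, 0, 1) the pool is (3, 8, 7)


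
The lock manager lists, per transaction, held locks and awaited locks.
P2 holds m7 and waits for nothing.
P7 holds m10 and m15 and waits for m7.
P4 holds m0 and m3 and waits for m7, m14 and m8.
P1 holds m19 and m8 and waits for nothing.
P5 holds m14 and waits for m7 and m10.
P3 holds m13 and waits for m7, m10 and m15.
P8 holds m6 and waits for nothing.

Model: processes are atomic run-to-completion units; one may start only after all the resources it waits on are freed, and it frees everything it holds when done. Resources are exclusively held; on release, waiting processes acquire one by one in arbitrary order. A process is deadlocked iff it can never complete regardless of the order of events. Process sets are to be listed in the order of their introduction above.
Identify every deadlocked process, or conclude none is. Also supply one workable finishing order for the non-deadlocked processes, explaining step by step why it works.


The deadlocked set is empty.
Key observation: there is no circular wait here — follow any chain and it reaches a process that is free to run now.
One completion order for the rest: P2, P7, P1, P5, P4, P3, P8.
Step-by-step check:
  run P2 (it waits on nothing); releases m7
  P7 waits on m7 — all released -> runs and releases m10 and m15
  run P1 (it waits on nothing); releases m19 and m8
  P5 waits on m7 and m10 — all released -> runs and releases m14
  P4 waits on m7, m14 and m8 — all released -> runs and releases m0 and m3
  P3 waits on m7, m10 and m15 — all released -> runs and releases m13
  run P8 (it waits on nothing); releases m6


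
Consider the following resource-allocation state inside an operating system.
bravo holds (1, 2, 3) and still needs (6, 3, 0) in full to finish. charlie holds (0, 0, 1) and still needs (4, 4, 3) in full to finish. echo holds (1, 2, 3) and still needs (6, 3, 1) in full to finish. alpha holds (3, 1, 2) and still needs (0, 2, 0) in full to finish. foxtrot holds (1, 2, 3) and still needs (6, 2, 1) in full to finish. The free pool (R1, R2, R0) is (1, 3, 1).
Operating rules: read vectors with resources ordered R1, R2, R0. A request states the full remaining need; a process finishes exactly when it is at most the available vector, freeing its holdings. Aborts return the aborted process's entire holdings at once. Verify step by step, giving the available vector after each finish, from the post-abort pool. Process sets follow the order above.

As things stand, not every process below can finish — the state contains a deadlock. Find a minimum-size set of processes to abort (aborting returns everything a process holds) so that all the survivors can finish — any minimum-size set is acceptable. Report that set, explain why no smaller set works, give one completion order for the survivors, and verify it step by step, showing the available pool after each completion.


Abort bravo and foxtrot.
Key observation: echo could never have finished before the abort; with (2, 4, 6) returned by bravo and foxtrot, it fits at step 2.
Why nothing smaller works — every single abort fails: bravo alone leaves echo blocked (short on R1); charlie alone leaves bravo blocked (short on R1); echo alone leaves bravo blocked (short on R1); alpha alone leaves bravo blocked (short on R1); foxtrot alone leaves bravo blocked (short on R1).
The survivors complete as alpha, echo, charlie. Step-by-step check (starting from the post-abort pool):
  pool = (3, 7, 7)
  run alpha (needs (0, 2, 0), free (3, 7, 7)); after release of (3, 1, 2) the pool is (6, 8, 9)
  run echo (needs (6, 3, 1), free (6, 8, 9)); after release of (1, 2, 3) the pool is (7, 10, 12)
  run charlie (needs (4, 4, 3), free (7, 10, 12)); after release of (0, 0, 1) the pool is (7, 10, 13)


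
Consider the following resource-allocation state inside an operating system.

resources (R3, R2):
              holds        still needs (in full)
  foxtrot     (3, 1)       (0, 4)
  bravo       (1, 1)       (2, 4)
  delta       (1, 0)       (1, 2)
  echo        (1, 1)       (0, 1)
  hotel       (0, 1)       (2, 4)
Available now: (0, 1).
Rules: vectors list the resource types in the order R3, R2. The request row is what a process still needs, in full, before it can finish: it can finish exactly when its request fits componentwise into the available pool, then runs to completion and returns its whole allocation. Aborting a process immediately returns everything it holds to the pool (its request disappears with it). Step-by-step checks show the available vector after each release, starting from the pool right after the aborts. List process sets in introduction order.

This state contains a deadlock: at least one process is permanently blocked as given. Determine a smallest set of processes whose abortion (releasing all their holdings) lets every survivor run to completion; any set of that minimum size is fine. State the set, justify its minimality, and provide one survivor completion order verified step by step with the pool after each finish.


Abort foxtrot and bravo.
Key observation: the deadlocked hotel becomes finishable only because foxtrot and bravo released (4, 2); it completes at step 3 below.
Why nothing smaller works — every single abort fails: foxtrot alone leaves bravo blocked (short on R2); bravo alone leaves foxtrot blocked (short on R2); delta alone leaves foxtrot blocked (short on R2); echo alone leaves foxtrot blocked (short on R2); hotel alone leaves foxtrot blocked (short on R2).
Survivors finish in the order: echo, delta, hotel. Walking it through (pool after the aborts first):
  pool = (4, 3)
  run echo (needs (0, 1), free (4, 3)); after release of (1, 1) the pool is (5, 4)
  run delta (needs (1, 2), free (5, 4)); after release of (1, 0) the pool is (6, 4)
  run hotel (needs (2, 4), free (6, 4)); after release of (0, 1) the pool is (6, 5)


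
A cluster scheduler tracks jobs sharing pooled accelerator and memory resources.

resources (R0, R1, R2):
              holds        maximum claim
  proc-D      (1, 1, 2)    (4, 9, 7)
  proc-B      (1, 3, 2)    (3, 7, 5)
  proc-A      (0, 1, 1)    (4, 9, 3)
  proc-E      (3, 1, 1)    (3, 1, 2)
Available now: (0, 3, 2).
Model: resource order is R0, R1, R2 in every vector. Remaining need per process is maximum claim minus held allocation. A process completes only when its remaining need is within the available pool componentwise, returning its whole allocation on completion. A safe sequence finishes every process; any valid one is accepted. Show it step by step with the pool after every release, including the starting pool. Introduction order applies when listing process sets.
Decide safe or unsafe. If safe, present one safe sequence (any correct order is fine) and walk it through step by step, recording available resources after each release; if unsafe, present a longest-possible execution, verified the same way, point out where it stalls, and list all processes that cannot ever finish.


UNSAFE — no complete ordering exists.
Key observation: R1 is the bottleneck — with proc-E, proc-B done the pool holds (4, 7, 5), short of every remaining need.
The run proc-E, proc-B cannot be extended any further. Step-by-step check:
  pool = (0, 3, 2)
  proc-E: need (0, 0, 1) fits (0, 3, 2); releases (3, 1, 1), pool now (3, 4, 3)
  proc-B: need (2, 4, 3) fits (3, 4, 3); releases (1, 3, 2), pool now (4, 7, 5)
  proc-D cannot run: need (3, 8, 5) vs free (4, 7, 5) (insufficient R1)
  proc-A cannot run: need (4, 8, 2) vs free (4, 7, 5) (insufficient R1)
Permanently blocked: proc-D and proc-A.


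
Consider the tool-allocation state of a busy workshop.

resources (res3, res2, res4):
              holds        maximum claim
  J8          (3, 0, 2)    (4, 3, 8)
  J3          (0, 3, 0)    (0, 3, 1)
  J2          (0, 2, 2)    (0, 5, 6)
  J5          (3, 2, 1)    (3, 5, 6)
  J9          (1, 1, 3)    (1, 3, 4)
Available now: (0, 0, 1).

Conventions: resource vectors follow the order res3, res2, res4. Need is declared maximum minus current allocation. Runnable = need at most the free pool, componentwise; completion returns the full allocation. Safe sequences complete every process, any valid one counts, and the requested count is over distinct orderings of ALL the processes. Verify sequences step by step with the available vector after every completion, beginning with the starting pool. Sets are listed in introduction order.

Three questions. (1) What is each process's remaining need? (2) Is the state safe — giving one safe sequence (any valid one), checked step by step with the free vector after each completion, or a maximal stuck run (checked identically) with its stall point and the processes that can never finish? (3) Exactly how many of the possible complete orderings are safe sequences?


(1) Remaining need (order res3, res2, res4):
  J8: (1, 3, 6)
  J3: (0, 0, 1)
  J2: (0, 3, 4)
  J5: (0, 3, 5)
  J9: (0, 2, 1)
(2) The state is SAFE; one workable sequence: J3, J9, J2, J8, J5.
Key observation: the order's first zero-slack moment is J3 ((0, 0, 1) needed, (0, 0, 1) free — a requested resource with nothing to spare).
Verifying each step:
  pool = (0, 0, 1)
  J3 needs (0, 0, 1) <= (0, 0, 1) -> finishes; pool += (0, 3, 0) = (0, 3, 1)
  J9 needs (0, 2, 1) <= (0, 3, 1) -> finishes; pool += (1, 1, 3) = (1, 4, 4)
  J2 needs (0, 3, 4) <= (1, 4, 4) -> finishes; pool += (0, 2, 2) = (1, 6, 6)
  J8 needs (1, 3, 6) <= (1, 6, 6) -> finishes; pool += (3, 0, 2) = (4, 6, 8)
  J5 needs (0, 3, 5) <= (4, 6, 8) -> finishes; pool += (3, 2, 1) = (7, 8, 9)
(3) Precisely 2 of the possible complete orderings are safe sequences.


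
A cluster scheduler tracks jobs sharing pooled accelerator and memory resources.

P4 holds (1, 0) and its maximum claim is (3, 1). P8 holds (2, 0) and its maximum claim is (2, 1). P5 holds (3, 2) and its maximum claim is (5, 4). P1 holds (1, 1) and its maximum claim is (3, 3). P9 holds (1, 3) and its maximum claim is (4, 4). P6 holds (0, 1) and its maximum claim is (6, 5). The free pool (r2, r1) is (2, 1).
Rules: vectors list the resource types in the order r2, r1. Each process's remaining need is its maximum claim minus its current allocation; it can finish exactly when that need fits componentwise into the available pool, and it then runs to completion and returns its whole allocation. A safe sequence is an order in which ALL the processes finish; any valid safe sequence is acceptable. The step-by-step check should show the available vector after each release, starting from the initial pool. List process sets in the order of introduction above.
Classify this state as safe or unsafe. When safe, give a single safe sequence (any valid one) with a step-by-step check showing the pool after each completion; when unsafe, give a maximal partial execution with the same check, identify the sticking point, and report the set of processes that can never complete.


SAFE, for example via the order P4, P9, P5, P6, P8, P1.
Key observation: reading the order forward, P4 is the first process whose need (2, 1) meets the free pool (2, 1) exactly on a resource it requests.
Step-by-step check:
  pool = (2, 1)
  P4 needs (2, 1) <= (2, 1) -> finishes; pool += (1, 0) = (3, 1)
  P9 needs (3, 1) <= (3, 1) -> finishes; pool += (1, 3) = (4, 4)
  P5 needs (2, 2) <= (4, 4) -> finishes; pool += (3, 2) = (7, 6)
  P6 needs (6, 4) <= (7, 6) -> finishes; pool += (0, 1) = (7, 7)
  P8 needs (0, 1) <= (7, 7) -> finishes; pool += (2, 0) = (9, 7)
  P1 needs (2, 2) <= (9, 7) -> finishes; pool += (1, 1) = (10, 8)


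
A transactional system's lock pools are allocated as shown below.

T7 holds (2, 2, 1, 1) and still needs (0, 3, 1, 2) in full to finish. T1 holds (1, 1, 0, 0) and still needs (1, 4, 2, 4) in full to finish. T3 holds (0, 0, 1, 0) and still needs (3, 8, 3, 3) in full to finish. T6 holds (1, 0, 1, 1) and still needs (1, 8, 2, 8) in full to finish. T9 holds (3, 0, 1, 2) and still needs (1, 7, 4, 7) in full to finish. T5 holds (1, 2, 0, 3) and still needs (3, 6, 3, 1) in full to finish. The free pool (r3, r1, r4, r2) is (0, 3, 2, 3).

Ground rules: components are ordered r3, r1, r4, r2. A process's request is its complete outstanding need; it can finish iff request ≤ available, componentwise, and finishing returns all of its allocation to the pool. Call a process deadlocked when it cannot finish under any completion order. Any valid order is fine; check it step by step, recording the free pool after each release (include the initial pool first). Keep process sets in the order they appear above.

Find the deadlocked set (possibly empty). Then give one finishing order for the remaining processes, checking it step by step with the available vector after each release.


No process is deadlocked.
Key observation: the pool covers T7 at once, and every later process fits after earlier releases.
The rest can finish in the order T7, T1, T5, T3, T9, T6. Check, step by step:
  pool = (0, 3, 2, 3)
  T7: need (0, 3, 1, 2) fits (0, 3, 2, 3); releases (2, 2, 1, 1), pool now (2, 5, 3, 4)
  T1: need (1, 4, 2, 4) fits (2, 5, 3, 4); releases (1, 1, 0, 0), pool now (3, 6, 3, 4)
  T5: need (3, 6, 3, 1) fits (3, 6, 3, 4); releases (1, 2, 0, 3), pool now (4, 8, 3, 7)
  T3: need (3, 8, 3, 3) fits (4, 8, 3, 7); releases (0, 0, 1, 0), pool now (4, 8, 4, 7)
  T9: need (1, 7, 4, 7) fits (4, 8, 4, 7); releases (3, 0, 1, 2), pool now (7, 8, 5, 9)
  T6: need (1, 8, 2, 8) fits (7, 8, 5, 9); releases (1, 0, 1, 1), pool now (8, 8, 6, 10)


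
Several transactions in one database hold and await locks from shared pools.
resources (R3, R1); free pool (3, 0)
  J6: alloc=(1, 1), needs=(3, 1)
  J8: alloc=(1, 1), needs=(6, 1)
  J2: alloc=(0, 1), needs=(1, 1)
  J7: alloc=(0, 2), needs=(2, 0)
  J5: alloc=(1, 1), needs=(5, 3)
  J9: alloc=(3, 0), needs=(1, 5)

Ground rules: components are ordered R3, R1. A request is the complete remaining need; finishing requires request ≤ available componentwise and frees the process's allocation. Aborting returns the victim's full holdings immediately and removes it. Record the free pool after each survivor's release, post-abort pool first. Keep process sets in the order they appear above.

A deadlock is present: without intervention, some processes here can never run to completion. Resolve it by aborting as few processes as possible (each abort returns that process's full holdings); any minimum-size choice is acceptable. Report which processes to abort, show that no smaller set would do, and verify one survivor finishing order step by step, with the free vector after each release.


Minimum abort set: J8.
Key observation: aborting J8 returns (1, 1), and J5 — hopeless before — runs at step 4 with the returned capacity in the pool.
Why nothing smaller works: aborting no one leaves the state deadlocked as given.
One survivor order: J6, J7, J2, J5, J9. Verifying each step (post-abort pool first):
  pool = (4, 1)
  run J6 (needs (3, 1), free (4, 1)); after release of (1, 1) the pool is (5, 2)
  run J7 (needs (2, 0), free (5, 2)); after release of (0, 2) the pool is (5, 4)
  run J2 (needs (1, 1), free (5, 4)); after release of (0, 1) the pool is (5, 5)
  run J5 (needs (5, 3), free (5, 5)); after release of (1, 1) the pool is (6, 6)
  run J9 (needs (1, 5), free (6, 6)); after release of (3, 0) the pool is (9, 6)


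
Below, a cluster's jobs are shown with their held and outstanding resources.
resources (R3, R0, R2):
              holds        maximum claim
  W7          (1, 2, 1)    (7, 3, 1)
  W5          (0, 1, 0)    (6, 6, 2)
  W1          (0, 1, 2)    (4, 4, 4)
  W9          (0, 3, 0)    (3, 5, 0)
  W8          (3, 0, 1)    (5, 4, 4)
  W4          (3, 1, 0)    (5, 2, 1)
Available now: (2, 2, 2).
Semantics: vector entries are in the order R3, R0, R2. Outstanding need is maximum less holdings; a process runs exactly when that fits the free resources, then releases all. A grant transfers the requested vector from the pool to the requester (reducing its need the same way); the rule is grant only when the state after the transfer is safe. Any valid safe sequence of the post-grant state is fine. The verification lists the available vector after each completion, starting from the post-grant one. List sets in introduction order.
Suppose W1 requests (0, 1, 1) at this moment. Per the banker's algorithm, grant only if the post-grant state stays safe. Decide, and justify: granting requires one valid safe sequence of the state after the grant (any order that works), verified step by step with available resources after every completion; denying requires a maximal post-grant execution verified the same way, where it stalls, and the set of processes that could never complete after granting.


GRANT — the state after the grant stays safe, e.g. via W4, W1, W9, W8, W5, W7.
Key observation: the grant leaves (2, 1, 1) free — enough for W4, whose release restarts the cascade.
Check on the post-grant state, step by step:
  pool = (2, 1, 1)
  W4 needs (2, 1, 1) <= (2, 1, 1) -> finishes; pool += (3, 1, 0) = (5, 2, 1)
  W1 needs (4, 2, 1) <= (5, 2, 1) -> finishes; pool += (0, 2, 3) = (5, 4, 4)
  W9 needs (3, 2, 0) <= (5, 4, 4) -> finishes; pool += (0, 3, 0) = (5, 7, 4)
  W8 needs (2, 4, 3) <= (5, 7, 4) -> finishes; pool += (3, 0, 1) = (8, 7, 5)
  W5 needs (6, 5, 2) <= (8, 7, 5) -> finishes; pool += (0, 1, 0) = (8, 8, 5)
  W7 needs (6, 1, 0) <= (8, 8, 5) -> finishes; pool += (1, 2, 1) = (9, 10, 6)


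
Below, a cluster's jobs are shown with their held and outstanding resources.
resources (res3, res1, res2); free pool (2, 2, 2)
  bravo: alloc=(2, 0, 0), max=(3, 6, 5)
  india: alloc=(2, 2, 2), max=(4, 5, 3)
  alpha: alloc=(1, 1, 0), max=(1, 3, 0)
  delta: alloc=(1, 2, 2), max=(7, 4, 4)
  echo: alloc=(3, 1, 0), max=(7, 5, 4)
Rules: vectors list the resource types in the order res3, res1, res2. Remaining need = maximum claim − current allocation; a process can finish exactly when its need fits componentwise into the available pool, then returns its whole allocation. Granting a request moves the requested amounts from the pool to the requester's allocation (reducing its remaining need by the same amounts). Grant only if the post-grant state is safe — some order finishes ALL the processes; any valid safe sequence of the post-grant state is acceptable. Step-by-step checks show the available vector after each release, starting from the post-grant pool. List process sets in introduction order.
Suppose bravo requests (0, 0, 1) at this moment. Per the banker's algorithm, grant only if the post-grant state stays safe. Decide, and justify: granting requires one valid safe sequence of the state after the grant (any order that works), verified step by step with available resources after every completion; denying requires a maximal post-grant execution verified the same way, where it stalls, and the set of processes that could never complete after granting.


DENY — the pretend-granted state is unsafe.
Key observation: after alpha, india the pool peaks at (5, 5, 3), and each blocked process is short somewhere: bravo on res1, res2; delta on res3; echo on res2.
On the post-grant state, alpha, india is a maximal run — nothing extends it. Walking it through:
  pool = (2, 2, 1)
  run alpha (needs (0, 2, 0), free (2, 2, 1)); after release of (1, 1, 0) the pool is (3, 3, 1)
  run india (needs (2, 3, 1), free (3, 3, 1)); after release of (2, 2, 2) the pool is (5, 5, 3)
  bravo still needs (1, 6, 4) but only (5, 5, 3) is free — short on res1 and res2
  delta still needs (6, 2, 2) but only (5, 5, 3) is free — short on res3
  echo still needs (4, 4, 4) but only (5, 5, 3) is free — short on res2
Had the request been granted, bravo, delta and echo could never finish.


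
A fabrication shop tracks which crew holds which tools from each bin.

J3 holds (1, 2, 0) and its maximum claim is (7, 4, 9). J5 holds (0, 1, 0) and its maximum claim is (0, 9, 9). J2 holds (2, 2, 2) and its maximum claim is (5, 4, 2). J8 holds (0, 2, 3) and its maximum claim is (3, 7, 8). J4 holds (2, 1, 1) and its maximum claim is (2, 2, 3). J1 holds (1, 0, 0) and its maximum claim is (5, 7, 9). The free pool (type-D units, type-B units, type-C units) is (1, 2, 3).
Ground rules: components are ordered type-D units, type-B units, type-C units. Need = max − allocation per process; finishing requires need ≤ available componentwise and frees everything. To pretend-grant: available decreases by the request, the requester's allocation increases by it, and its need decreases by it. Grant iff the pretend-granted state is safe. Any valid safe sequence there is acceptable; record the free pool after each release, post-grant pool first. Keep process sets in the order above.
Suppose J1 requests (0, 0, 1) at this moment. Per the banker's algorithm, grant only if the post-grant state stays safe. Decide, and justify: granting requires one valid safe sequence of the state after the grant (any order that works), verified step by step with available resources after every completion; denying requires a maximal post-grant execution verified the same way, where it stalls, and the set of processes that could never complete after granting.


GRANT — the state after the grant stays safe, e.g. via J4, J2, J8, J1, J3, J5.
Key observation: after the grant the pool drops to (1, 2, 2), which still lets J4 finish first and unwind the rest.
Check on the post-grant state, step by step:
  pool = (1, 2, 2)
  J4: need (0, 1, 2) fits (1, 2, 2); releases (2, 1, 1), pool now (3, 3, 3)
  J2: need (3, 2, 0) fits (3, 3, 3); releases (2, 2, 2), pool now (5, 5, 5)
  J8: need (3, 5, 5) fits (5, 5, 5); releases (0, 2, 3), pool now (5, 7, 8)
  J1: need (4, 7, 8) fits (5, 7, 8); releases (1, 0, 1), pool now (6, 7, 9)
  J3: need (6, 2, 9) fits (6, 7, 9); releases (1, 2, 0), pool now (7, 9, 9)
  J5: need (0, 8, 9) fits (7, 9, 9); releases (0, 1, 0), pool now (7, 10, 9)


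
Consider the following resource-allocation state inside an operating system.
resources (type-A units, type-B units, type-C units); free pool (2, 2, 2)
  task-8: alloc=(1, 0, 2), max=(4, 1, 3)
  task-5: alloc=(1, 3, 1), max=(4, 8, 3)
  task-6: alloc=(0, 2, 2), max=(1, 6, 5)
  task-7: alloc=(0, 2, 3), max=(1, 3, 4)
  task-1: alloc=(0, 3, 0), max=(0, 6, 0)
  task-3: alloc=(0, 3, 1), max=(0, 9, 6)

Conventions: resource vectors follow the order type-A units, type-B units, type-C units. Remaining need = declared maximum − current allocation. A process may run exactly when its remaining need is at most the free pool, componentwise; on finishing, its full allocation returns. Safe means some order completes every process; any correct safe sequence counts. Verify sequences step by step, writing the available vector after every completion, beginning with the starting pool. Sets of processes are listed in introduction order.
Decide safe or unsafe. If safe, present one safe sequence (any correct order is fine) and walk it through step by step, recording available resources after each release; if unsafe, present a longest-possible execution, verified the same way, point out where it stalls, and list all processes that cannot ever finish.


The state is UNSAFE.
Key observation: the pool after task-7, task-1, task-6, task-3 is (2, 12, 8); every surviving request exceeds it in type-A units, so progress ends there.
A maximal execution: task-7, task-1, task-6, task-3 — then nothing else fits. Check, step by step:
  pool = (2, 2, 2)
  task-7: need (1, 1, 1) fits (2, 2, 2); releases (0, 2, 3), pool now (2, 4, 5)
  task-1: need (0, 3, 0) fits (2, 4, 5); releases (0, 3, 0), pool now (2, 7, 5)
  task-6: need (1, 4, 3) fits (2, 7, 5); releases (0, 2, 2), pool now (2, 9, 7)
  task-3: need (0, 6, 5) fits (2, 9, 7); releases (0, 3, 1), pool now (2, 12, 8)
  task-8 still needs (3, 1, 1) but only (2, 12, 8) is free — short on type-A units
  task-5 still needs (3, 5, 2) but only (2, 12, 8) is free — short on type-A units
Permanently blocked: task-8 and task-5.


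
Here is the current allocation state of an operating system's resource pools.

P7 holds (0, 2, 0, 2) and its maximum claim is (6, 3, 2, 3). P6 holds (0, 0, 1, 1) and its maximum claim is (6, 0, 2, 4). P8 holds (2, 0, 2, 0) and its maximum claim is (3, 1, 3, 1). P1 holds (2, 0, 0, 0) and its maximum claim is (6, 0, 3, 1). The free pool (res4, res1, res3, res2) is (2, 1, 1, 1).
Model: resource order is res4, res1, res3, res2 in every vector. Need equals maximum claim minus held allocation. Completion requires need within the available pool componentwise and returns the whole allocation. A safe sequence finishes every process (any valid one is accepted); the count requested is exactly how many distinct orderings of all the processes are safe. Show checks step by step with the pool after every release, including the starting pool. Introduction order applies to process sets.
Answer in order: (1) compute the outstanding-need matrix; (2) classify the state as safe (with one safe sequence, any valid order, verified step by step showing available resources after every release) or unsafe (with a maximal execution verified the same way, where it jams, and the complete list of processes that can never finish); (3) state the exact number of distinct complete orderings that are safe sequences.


(1) Remaining need (order res4, res1, res3, res2):
  P7: (6, 1, 2, 1)
  P6: (6, 0, 1, 3)
  P8: (1, 1, 1, 1)
  P1: (4, 0, 3, 1)
(2) SAFE — a valid safe sequence is P8, P1, P7, P6.
Key observation: the first exact fit in this order is P8 — it needs (1, 1, 1, 1) with (2, 1, 1, 1) free, meeting a requested resource to the last unit.
Step-by-step check:
  pool = (2, 1, 1, 1)
  P8 needs (1, 1, 1, 1) <= (2, 1, 1, 1) -> finishes; pool += (2, 0, 2, 0) = (4, 1, 3, 1)
  P1 needs (4, 0, 3, 1) <= (4, 1, 3, 1) -> finishes; pool += (2, 0, 0, 0) = (6, 1, 3, 1)
  P7 needs (6, 1, 2, 1) <= (6, 1, 3, 1) -> finishes; pool += (0, 2, 0, 2) = (6, 3, 3, 3)
  P6 needs (6, 0, 1, 3) <= (6, 3, 3, 3) -> finishes; pool += (0, 0, 1, 1) = (6, 3, 4, 4)
(3) Precisely 1 of the possible complete orderings is a safe sequence.


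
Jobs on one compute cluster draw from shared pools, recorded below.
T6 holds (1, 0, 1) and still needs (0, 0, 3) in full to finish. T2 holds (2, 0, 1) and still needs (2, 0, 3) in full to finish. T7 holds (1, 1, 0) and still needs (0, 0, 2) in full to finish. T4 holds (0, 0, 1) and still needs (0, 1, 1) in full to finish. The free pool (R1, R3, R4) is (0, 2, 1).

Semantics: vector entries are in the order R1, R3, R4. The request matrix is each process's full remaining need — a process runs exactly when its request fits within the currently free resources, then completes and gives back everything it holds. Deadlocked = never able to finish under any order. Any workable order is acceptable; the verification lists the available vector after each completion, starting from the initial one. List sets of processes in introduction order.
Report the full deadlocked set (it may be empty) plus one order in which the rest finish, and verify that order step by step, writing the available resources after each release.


Deadlocked set: T6 and T2.
Key observation: the wall is R4: completing T4, T7 brings the pool only to (1, 3, 2), and all the rest need more.
A valid finishing order for the others: T4, T7. Verifying each step:
  pool = (0, 2, 1)
  T4: need (0, 1, 1) fits (0, 2, 1); releases (0, 0, 1), pool now (0, 2, 2)
  T7: need (0, 0, 2) fits (0, 2, 2); releases (1, 1, 0), pool now (1, 3, 2)
None of the blocked processes ever fits:
  T6 cannot run: need (0, 0, 3) vs free (1, 3, 2) (insufficient R4)
  T2 cannot run: need (2, 0, 3) vs free (1, 3, 2) (insufficient R1 and R4)
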